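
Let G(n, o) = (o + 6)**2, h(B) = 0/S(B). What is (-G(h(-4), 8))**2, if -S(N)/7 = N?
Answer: 38416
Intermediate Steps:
S(N) = -7*N
h(B) = 0 (h(B) = 0/((-7*B)) = 0*(-1/(7*B)) = 0)
G(n, o) = (6 + o)**2
(-G(h(-4), 8))**2 = (-(6 + 8)**2)**2 = (-1*14**2)**2 = (-1*196)**2 = (-196)**2 = 38416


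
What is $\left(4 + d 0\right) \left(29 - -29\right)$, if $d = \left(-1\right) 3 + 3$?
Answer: $232$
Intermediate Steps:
$d = 0$ ($d = -3 + 3 = 0$)
$\left(4 + d 0\right) \left(29 - -29\right) = \left(4 + 0 \cdot 0\right) \left(29 - -29\right) = \left(4 + 0\right) \left(29 + 29\right) = 4 \cdot 58 = 232$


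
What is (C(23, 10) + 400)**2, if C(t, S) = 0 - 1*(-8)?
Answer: 166464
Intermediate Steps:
C(t, S) = 8 (C(t, S) = 0 + 8 = 8)
(C(23, 10) + 400)**2 = (8 + 400)**2 = 408**2 = 166464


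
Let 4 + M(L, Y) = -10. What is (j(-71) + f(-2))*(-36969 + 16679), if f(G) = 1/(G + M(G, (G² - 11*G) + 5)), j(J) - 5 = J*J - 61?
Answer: -809155055/8 ≈ -1.0114e+8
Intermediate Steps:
M(L, Y) = -14 (M(L, Y) = -4 - 10 = -14)
j(J) = -56 + J² (j(J) = 5 + (J*J - 61) = 5 + (J² - 61) = 5 + (-61 + J²) = -56 + J²)
f(G) = 1/(-14 + G) (f(G) = 1/(G - 14) = 1/(-14 + G))
(j(-71) + f(-2))*(-36969 + 16679) = ((-56 + (-71)²) + 1/(-14 - 2))*(-36969 + 16679) = ((-56 + 5041) + 1/(-16))*(-20290) = (4985 - 1/16)*(-20290) = (79759/16)*(-20290) = -809155055/8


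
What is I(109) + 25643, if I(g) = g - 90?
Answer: 25662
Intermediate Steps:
I(g) = -90 + g
I(109) + 25643 = (-90 + 109) + 25643 = 19 + 25643 = 25662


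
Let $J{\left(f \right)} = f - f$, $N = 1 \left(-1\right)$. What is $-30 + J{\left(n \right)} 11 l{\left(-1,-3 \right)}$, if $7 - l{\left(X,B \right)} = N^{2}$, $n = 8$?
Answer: $-30$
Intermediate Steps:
$N = -1$
$J{\left(f \right)} = 0$
$l{\left(X,B \right)} = 6$ ($l{\left(X,B \right)} = 7 - \left(-1\right)^{2} = 7 - 1 = 6$)
$-30 + J{\left(n \right)} 11 l{\left(-1,-3 \right)} = -30 + 0 \cdot 11 \cdot 6 = -30 + 0 \cdot 66 = -30 + 0 = -30$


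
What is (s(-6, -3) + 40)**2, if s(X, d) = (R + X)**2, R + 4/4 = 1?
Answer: 5776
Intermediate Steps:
R = 0 (R = -1 + 1 = 0)
s(X, d) = X**2 (s(X, d) = (0 + X)**2 = X**2)
(s(-6, -3) + 40)**2 = ((-6)**2 + 40)**2 = (36 + 40)**2 = 76**2 = 5776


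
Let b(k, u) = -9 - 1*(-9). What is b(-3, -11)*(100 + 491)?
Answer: 0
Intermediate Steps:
b(k, u) = 0 (b(k, u) = -9 + 9 = 0)
b(-3, -11)*(100 + 491) = 0*(100 + 491) = 0*591 = 0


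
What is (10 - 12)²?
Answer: 4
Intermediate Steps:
(10 - 12)² = (-2)² = 4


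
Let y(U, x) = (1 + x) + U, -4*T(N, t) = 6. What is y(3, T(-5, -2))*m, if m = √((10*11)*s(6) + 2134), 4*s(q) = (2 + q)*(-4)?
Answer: 5*√1254/2 ≈ 88.530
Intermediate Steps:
T(N, t) = -3/2 (T(N, t) = -¼*6 = -3/2)
s(q) = -2 - q (s(q) = ((2 + q)*(-4))/4 = (-8 - 4*q)/4 = -2 - q)
y(U, x) = 1 + U + x
m = √1254 (m = √((10*11)*(-2 - 1*6) + 2134) = √(110*(-2 - 6) + 2134) = √(110*(-8) + 2134) = √(-880 + 2134) = √1254 ≈ 35.412)
y(3, T(-5, -2))*m = (1 + 3 - 3/2)*√1254 = 5*√1254/2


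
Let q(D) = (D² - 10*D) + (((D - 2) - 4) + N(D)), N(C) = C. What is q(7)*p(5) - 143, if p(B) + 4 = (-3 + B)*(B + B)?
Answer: -351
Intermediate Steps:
q(D) = -6 + D² - 8*D (q(D) = (D² - 10*D) + (((D - 2) - 4) + D) = (D² - 10*D) + (((-2 + D) - 4) + D) = (D² - 10*D) + ((-6 + D) + D) = (D² - 10*D) + (-6 + 2*D) = -6 + D² - 8*D)
p(B) = -4 + 2*B*(-3 + B) (p(B) = -4 + (-3 + B)*(B + B) = -4 + (-3 + B)*(2*B) = -4 + 2*B*(-3 + B))
q(7)*p(5) - 143 = (-6 + 7² - 8*7)*(-4 - 6*5 + 2*5²) - 143 = (-6 + 49 - 56)*(-4 - 30 + 2*25) - 143 = -13*(-4 - 30 + 50) - 143 = -13*16 - 143 = -208 - 143 = -351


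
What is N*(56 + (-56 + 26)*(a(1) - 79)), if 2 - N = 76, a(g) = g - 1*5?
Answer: -188404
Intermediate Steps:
a(g) = -5 + g (a(g) = g - 5 = -5 + g)
N = -74 (N = 2 - 1*76 = 2 - 76 = -74)
N*(56 + (-56 + 26)*(a(1) - 79)) = -74*(56 + (-56 + 26)*((-5 + 1) - 79)) = -74*(56 - 30*(-4 - 79)) = -74*(56 - 30*(-83)) = -74*(56 + 2490) = -74*2546 = -188404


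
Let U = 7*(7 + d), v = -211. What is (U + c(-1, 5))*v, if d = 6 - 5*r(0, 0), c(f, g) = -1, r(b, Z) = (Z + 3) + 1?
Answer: 10550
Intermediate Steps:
r(b, Z) = 4 + Z (r(b, Z) = (3 + Z) + 1 = 4 + Z)
d = -14 (d = 6 - 5*(4 + 0) = 6 - 5*4 = 6 - 20 = -14)
U = -49 (U = 7*(7 - 14) = 7*(-7) = -49)
(U + c(-1, 5))*v = (-49 - 1)*(-211) = -50*(-211) = 10550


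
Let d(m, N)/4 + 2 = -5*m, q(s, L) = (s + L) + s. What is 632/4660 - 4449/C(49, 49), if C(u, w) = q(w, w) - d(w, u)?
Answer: -1000751/264455 ≈ -3.7842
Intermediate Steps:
q(s, L) = L + 2*s (q(s, L) = (L + s) + s = L + 2*s)
d(m, N) = -8 - 20*m (d(m, N) = -8 + 4*(-5*m) = -8 - 20*m)
C(u, w) = 8 + 23*w (C(u, w) = (w + 2*w) - (-8 - 20*w) = 3*w + (8 + 20*w) = 8 + 23*w)
632/4660 - 4449/C(49, 49) = 632/4660 - 4449/(8 + 23*49) = 632*(1/4660) - 4449/(8 + 1127) = 158/1165 - 4449/1135 = -1000751/264455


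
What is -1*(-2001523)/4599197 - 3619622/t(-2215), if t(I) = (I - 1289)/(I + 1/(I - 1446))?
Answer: -16874413027716324079/7374895175046 ≈ -2.2881e+6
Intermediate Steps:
t(I) = (-1289 + I)/(I + 1/(-1446 + I))
-1*(-2001523)/4599197 - 3619622/t(-2215) = -1*(-2001523)/4599197 - 3619622*(1 + (-2215)² - 1446*(-2215))/(1863894 + (-2215)² - 2735*(-2215)) = 2001523*(1/4599197) - 3619622*(1 + 4906225 + 3202890)/(1863894 + 4906225 + 6058025) = 2001523/4599197 - 3619622/(12828144/8109116) = 2001523/4599197 - 3619622/((1/8109116)*12828144) = 2001523/4599197 - 3619622/3207036/2027279 = 2001523/4599197 - 3619622*2027279/3207036 = 2001523/4599197 - 3668991834269/1603518 = -16874413027716324079/7374895175046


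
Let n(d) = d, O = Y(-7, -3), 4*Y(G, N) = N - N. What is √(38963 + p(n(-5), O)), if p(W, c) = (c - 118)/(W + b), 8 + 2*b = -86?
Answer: √26340522/26 ≈ 197.40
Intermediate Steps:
b = -47 (b = -4 + (½)*(-86) = -4 - 43 = -47)
Y(G, N) = 0 (Y(G, N) = (N - N)/4 = (¼)*0 = 0)
O = 0
p(W, c) = (-118 + c)/(-47 + W) (p(W, c) = (c - 118)/(W - 47) = (-118 + c)/(-47 + W))
√(38963 + p(n(-5), O)) = √(38963 + (-118 + 0)/(-47 - 5)) = √(38963 - 118/(-52)) = √(38963 - 1/52*(-118)) = √(38963 + 59/26) = √(1013097/26) = √26340522/26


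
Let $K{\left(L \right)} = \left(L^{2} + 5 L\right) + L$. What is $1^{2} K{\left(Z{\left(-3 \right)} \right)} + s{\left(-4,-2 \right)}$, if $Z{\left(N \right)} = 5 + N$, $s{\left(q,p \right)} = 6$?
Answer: $22$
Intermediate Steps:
$K{\left(L \right)} = L^{2} + 6 L$
$1^{2} K{\left(Z{\left(-3 \right)} \right)} + s{\left(-4,-2 \right)} = 1^{2} \left(5 - 3\right) \left(6 + \left(5 - 3\right)\right) + 6 = 1 \cdot 2 \left(6 + 2\right) + 6 = 1 \cdot 2 \cdot 8 + 6 = 1 \cdot 16 + 6 = 16 + 6 = 22$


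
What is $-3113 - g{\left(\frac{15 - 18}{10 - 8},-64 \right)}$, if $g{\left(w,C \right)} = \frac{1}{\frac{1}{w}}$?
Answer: $- \frac{6223}{2} \approx -3111.5$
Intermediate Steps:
$g{\left(w,C \right)} = w$
$-3113 - g{\left(\frac{15 - 18}{10 - 8},-64 \right)} = -3113 - \frac{15 - 18}{10 - 8} = -3113 - - \frac{3}{2} = -3113 + \frac{3}{2} = - \frac{6223}{2}$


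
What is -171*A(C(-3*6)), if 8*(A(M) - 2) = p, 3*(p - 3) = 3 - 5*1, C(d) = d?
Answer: -3135/8 ≈ -391.88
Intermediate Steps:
p = 7/3 (p = 3 + (3 - 5*1)/3 = 3 + (3 - 5)/3 = 3 + (⅓)*(-2) = 3 - ⅔ = 7/3 ≈ 2.3333)
A(M) = 55/24 (A(M) = 2 + (⅛)*(7/3) = 2 + 7/24 = 55/24)
-171*A(C(-3*6)) = -171*55/24 = -3135/8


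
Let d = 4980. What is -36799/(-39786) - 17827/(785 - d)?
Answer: 863636827/166902270 ≈ 5.1745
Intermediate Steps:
-36799/(-39786) - 17827/(785 - d) = -36799/(-39786) - 17827/(785 - 1*4980) = -36799*(-1/39786) - 17827/(785 - 4980) = 36799/39786 - 17827/(-4195) = 36799/39786 - 17827*(-1/4195) = 36799/39786 + 17827/4195 = 863636827/166902270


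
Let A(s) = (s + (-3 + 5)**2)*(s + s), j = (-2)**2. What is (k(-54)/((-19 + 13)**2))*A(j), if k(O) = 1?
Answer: 16/9 ≈ 1.7778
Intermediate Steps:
j = 4
A(s) = 2*s*(4 + s) (A(s) = (s + 2**2)*(2*s) = (s + 4)*(2*s) = (4 + s)*(2*s) = 2*s*(4 + s))
(k(-54)/((-19 + 13)**2))*A(j) = (1/(-19 + 13)**2)*(2*4*(4 + 4)) = (1/(-6)**2)*(2*4*8) = (1/36)*64 = 16/9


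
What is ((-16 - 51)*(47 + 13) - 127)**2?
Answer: 17197609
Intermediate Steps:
((-16 - 51)*(47 + 13) - 127)**2 = (-67*60 - 127)**2 = (-4020 - 127)**2 = (-4147)**2 = 17197609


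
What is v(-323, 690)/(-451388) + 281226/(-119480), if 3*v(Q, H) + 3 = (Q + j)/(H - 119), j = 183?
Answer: -6795359250472/2887038715785 ≈ -2.3537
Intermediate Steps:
v(Q, H) = -1 + (183 + Q)/(3*(-119 + H)) (v(Q, H) = -1 + ((Q + 183)/(H - 119))/3 = -1 + ((183 + Q)/(-119 + H))/3 = -1 + (183 + Q)/(3*(-119 + H)))
v(-323, 690)/(-451388) + 281226/(-119480) = ((180 - 1*690 + (1/3)*(-323))/(-119 + 690))/(-451388) + 281226/(-119480) = ((180 - 690 - 323/3)/571)*(-1/451388) + 281226*(-1/119480) = ((1/571)*(-1853/3))*(-1/451388) - 140613/59740 = -1853/1713*(-1/451388) - 140613/59740 = 1853/773227644 - 140613/59740 = -6795359250472/2887038715785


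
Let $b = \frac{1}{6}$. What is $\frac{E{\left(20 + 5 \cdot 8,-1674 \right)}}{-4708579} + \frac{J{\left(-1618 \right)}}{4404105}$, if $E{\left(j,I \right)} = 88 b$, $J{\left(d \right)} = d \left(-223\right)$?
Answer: $\frac{1698856629766}{20737076316795} \approx 0.081924$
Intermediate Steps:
$b = \frac{1}{6} \approx 0.16667$
$J{\left(d \right)} = - 223 d$
$E{\left(j,I \right)} = \frac{44}{3}$ ($E{\left(j,I \right)} = 88 \cdot \frac{1}{6} = \frac{44}{3}$)
$\frac{E{\left(20 + 5 \cdot 8,-1674 \right)}}{-4708579} + \frac{J{\left(-1618 \right)}}{4404105} = \frac{44}{3 \left(-4708579\right)} + \frac{\left(-223\right) \left(-1618\right)}{4404105} = \frac{44}{3} \left(- \frac{1}{4708579}\right) + 360814 \cdot \frac{1}{4404105} = - \frac{44}{14125737} + \frac{360814}{4404105} = \frac{1698856629766}{20737076316795}$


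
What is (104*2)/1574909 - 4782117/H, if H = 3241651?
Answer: -1075817834135/729329333537 ≈ -1.4751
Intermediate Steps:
(104*2)/1574909 - 4782117/H = (104*2)/1574909 - 4782117/3241651 = 208*(1/1574909) - 4782117*1/3241651 = 208/1574909 - 4782117/3241651 = -1075817834135/729329333537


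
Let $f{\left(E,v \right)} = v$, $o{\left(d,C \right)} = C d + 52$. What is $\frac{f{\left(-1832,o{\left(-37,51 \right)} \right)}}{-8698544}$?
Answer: $\frac{1835}{8698544} \approx 0.00021095$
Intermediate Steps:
$o{\left(d,C \right)} = 52 + C d$
$\frac{f{\left(-1832,o{\left(-37,51 \right)} \right)}}{-8698544} = \frac{52 + 51 \left(-37\right)}{-8698544} = \left(52 - 1887\right) \left(- \frac{1}{8698544}\right) = \left(-1835\right) \left(- \frac{1}{8698544}\right) = \frac{1835}{8698544}$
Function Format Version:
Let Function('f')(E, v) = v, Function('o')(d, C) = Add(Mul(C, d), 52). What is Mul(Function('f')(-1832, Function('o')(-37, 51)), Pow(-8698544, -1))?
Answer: Rational(1835, 8698544) ≈ 0.00021095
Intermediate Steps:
Function('o')(d, C) = Add(52, Mul(C, d))
Mul(Function('f')(-1832, Function('o')(-37, 51)), Pow(-8698544, -1)) = Mul(Add(52, Mul(51, -37)), Pow(-8698544, -1)) = Mul(Add(52, -1887), Rational(-1, 8698544)) = Mul(-1835, Rational(-1, 8698544)) = Rational(1835, 8698544)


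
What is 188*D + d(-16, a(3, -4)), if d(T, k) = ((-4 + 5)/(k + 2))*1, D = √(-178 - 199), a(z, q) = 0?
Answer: ½ + 188*I*√377 ≈ 0.5 + 3650.3*I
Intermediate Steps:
D = I*√377 (D = √(-377) = I*√377 ≈ 19.417*I)
d(T, k) = 1/(2 + k) (d(T, k) = (1/(2 + k))*1 = 1/(2 + k))
188*D + d(-16, a(3, -4)) = 188*(I*√377) + 1/(2 + 0) = 188*I*√377 + 1/2 = 188*I*√377 + ½ = ½ + 188*I*√377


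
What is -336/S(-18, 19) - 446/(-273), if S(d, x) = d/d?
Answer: -91282/273 ≈ -334.37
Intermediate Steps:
S(d, x) = 1
-336/S(-18, 19) - 446/(-273) = -336/1 - 446/(-273) = -336*1 - 446*(-1/273) = -336 + 446/273 = -91282/273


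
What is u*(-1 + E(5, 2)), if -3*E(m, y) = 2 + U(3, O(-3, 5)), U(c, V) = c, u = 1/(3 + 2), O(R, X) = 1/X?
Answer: -8/15 ≈ -0.53333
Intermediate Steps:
O(R, X) = 1/X
u = ⅕ (u = 1/5 = ⅕ ≈ 0.20000)
E(m, y) = -5/3 (E(m, y) = -(2 + 3)/3 = -⅓*5 = -5/3)
u*(-1 + E(5, 2)) = (-1 - 5/3)/5 = (⅕)*(-8/3) = -8/15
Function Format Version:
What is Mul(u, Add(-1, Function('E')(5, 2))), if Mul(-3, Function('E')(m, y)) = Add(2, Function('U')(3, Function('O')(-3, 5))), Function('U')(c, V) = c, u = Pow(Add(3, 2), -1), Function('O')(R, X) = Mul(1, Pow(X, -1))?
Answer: Rational(-8, 15) ≈ -0.53333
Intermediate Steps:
Function('O')(R, X) = Pow(X, -1)
u = Rational(1, 5) (u = Pow(5, -1) = Rational(1, 5) ≈ 0.20000)
Function('E')(m, y) = Rational(-5, 3) (Function('E')(m, y) = Mul(Rational(-1, 3), Add(2, 3)) = Mul(Rational(-1, 3), 5) = Rational(-5, 3))
Mul(u, Add(-1, Function('E')(5, 2))) = Mul(Rational(1, 5), Add(-1, Rational(-5, 3))) = Mul(Rational(1, 5), Rational(-8, 3)) = Rational(-8, 15)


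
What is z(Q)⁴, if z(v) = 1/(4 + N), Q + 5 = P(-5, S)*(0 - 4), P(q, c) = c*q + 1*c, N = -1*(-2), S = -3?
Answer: 1/1296 ≈ 0.00077160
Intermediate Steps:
N = 2
P(q, c) = c + c*q (P(q, c) = c*q + c = c + c*q)
Q = -53 (Q = -5 + (-3*(1 - 5))*(0 - 4) = -5 - 3*(-4)*(-4) = -5 + 12*(-4) = -5 - 48 = -53)
z(v) = ⅙ (z(v) = 1/(4 + 2) = 1/6 = ⅙)
z(Q)⁴ = (⅙)⁴ = 1/1296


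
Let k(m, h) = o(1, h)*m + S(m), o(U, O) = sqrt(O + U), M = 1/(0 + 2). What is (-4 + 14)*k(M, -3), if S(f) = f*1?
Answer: 5 + 5*I*sqrt(2) ≈ 5.0 + 7.0711*I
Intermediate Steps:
M = 1/2 ≈ 0.50000
S(f) = f
k(m, h) = m + m*sqrt(1 + h) (k(m, h) = sqrt(h + 1)*m + m = sqrt(1 + h)*m + m = m*sqrt(1 + h) + m = m + m*sqrt(1 + h))
(-4 + 14)*k(M, -3) = (-4 + 14)*((1 + sqrt(1 - 3))/2) = 10*((1 + sqrt(-2))/2) = 10*((1 + I*sqrt(2))/2) = 10*(1/2 + I*sqrt(2)/2) = 5 + 5*I*sqrt(2)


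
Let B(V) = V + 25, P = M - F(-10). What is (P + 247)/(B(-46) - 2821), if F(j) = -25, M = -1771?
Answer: 1499/2842 ≈ 0.52745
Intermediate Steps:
P = -1746 (P = -1771 - 1*(-25) = -1771 + 25 = -1746)
B(V) = 25 + V
(P + 247)/(B(-46) - 2821) = (-1746 + 247)/((25 - 46) - 2821) = -1499/(-21 - 2821) = -1499/(-2842) = -1499*(-1/2842) = 1499/2842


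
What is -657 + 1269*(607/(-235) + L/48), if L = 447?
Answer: 630621/80 ≈ 7882.8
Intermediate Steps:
-657 + 1269*(607/(-235) + L/48) = -657 + 1269*(607/(-235) + 447/48) = -657 + 1269*(607*(-1/235) + 447*(1/48)) = -657 + 1269*(-607/235 + 149/16) = -657 + 1269*(25303/3760) = -657 + 683181/80 = 630621/80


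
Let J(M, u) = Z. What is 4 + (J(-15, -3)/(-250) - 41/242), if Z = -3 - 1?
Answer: 116359/30250 ≈ 3.8466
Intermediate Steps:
Z = -4
J(M, u) = -4
4 + (J(-15, -3)/(-250) - 41/242) = 4 + (-4/(-250) - 41/242) = 4 + (-4*(-1/250) - 41*1/242) = 4 + (2/125 - 41/242) = 4 - 4641/30250 = 116359/30250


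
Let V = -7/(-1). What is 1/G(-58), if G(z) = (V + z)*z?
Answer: 1/2958 ≈ 0.00033807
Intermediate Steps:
V = 7 (V = -7*(-1) = 7)
G(z) = z*(7 + z) (G(z) = (7 + z)*z = z*(7 + z))
1/G(-58) = 1/(-58*(7 - 58)) = 1/(-58*(-51)) = 1/2958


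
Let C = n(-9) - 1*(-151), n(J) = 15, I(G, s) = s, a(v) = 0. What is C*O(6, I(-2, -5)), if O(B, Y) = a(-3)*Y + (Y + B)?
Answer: 166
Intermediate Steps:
O(B, Y) = B + Y (O(B, Y) = 0*Y + (Y + B) = 0 + (B + Y) = B + Y)
C = 166 (C = 15 - 1*(-151) = 15 + 151 = 166)
C*O(6, I(-2, -5)) = 166*(6 - 5) = 166*1 = 166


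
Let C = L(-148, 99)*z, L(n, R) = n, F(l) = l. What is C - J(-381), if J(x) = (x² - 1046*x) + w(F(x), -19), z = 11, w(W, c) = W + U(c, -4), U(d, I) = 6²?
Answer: -544970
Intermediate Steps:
U(d, I) = 36
w(W, c) = 36 + W (w(W, c) = W + 36 = 36 + W)
J(x) = 36 + x² - 1045*x (J(x) = (x² - 1046*x) + (36 + x) = 36 + x² - 1045*x)
C = -1628 (C = -148*11 = -1628)
C - J(-381) = -1628 - (36 + (-381)² - 1045*(-381)) = -1628 - (36 + 145161 + 398145) = -1628 - 1*543342 = -1628 - 543342 = -544970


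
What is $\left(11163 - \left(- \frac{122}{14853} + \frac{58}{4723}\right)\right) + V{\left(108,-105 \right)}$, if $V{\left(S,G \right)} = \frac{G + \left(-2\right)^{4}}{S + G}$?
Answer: $\frac{260337017644}{23383573} \approx 11133.0$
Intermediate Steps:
$V{\left(S,G \right)} = \frac{16 + G}{G + S}$ ($V{\left(S,G \right)} = \frac{G + 16}{G + S} = \frac{16 + G}{G + S}$)
$\left(11163 - \left(- \frac{122}{14853} + \frac{58}{4723}\right)\right) + V{\left(108,-105 \right)} = \left(11163 - \left(- \frac{122}{14853} + \frac{58}{4723}\right)\right) + \frac{16 - 105}{-105 + 108} = \left(11163 - \frac{285268}{70150719}\right) + \frac{1}{3} \left(-89\right) = \left(11163 + \left(- \frac{58}{4723} + \frac{122}{14853}\right)\right) + \frac{1}{3} \left(-89\right) = \left(11163 - \frac{285268}{70150719}\right) - \frac{89}{3} = \frac{783092190929}{70150719} - \frac{89}{3} = \frac{260337017644}{23383573}$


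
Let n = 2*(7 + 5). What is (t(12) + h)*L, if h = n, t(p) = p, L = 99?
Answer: 3564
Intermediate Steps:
n = 24 (n = 2*12 = 24)
h = 24
(t(12) + h)*L = (12 + 24)*99 = 36*99 = 3564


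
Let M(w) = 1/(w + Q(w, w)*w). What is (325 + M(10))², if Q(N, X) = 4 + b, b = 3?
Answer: 676052001/6400 ≈ 1.0563e+5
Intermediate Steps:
Q(N, X) = 7 (Q(N, X) = 4 + 3 = 7)
M(w) = 1/(8*w) (M(w) = 1/(w + 7*w) = 1/(8*w))
(325 + M(10))² = (325 + (⅛)/10)² = (325 + (⅛)*(⅒))² = (325 + 1/80)² = (26001/80)² = 676052001/6400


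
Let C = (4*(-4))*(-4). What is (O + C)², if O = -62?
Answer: 4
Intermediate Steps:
C = 64 (C = -16*(-4) = 64)
(O + C)² = (-62 + 64)² = 2² = 4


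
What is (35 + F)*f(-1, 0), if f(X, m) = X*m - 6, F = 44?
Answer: -474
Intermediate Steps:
f(X, m) = -6 + X*m
(35 + F)*f(-1, 0) = (35 + 44)*(-6 - 1*0) = 79*(-6 + 0) = 79*(-6) = -474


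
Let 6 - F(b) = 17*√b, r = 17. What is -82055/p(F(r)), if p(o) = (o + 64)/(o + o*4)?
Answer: -1843365575/13 - 446379200*√17/13 ≈ -2.8337e+8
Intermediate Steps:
F(b) = 6 - 17*√b
p(o) = (64 + o)/(5*o) (p(o) = (64 + o)/(o + 4*o) = (64 + o)/((5*o)) = (64 + o)*(1/(5*o)) = (64 + o)/(5*o))
-82055/p(F(r)) = -82055*5*(6 - 17*√17)/(64 + (6 - 17*√17)) = -82055*5*(6 - 17*√17)/(70 - 17*√17) = -410275*(6 - 17*√17)/(70 - 17*√17)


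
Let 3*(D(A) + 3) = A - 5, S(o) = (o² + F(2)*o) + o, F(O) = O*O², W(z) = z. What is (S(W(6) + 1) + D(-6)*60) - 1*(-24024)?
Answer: 23736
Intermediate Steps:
F(O) = O³
S(o) = o² + 9*o (S(o) = (o² + 2³*o) + o = (o² + 8*o) + o = o² + 9*o)
D(A) = -14/3 + A/3 (D(A) = -3 + (A - 5)/3 = -3 + (-5 + A)/3 = -3 + (-5/3 + A/3) = -14/3 + A/3)
(S(W(6) + 1) + D(-6)*60) - 1*(-24024) = ((6 + 1)*(9 + (6 + 1)) + (-14/3 + (⅓)*(-6))*60) - 1*(-24024) = (7*(9 + 7) + (-14/3 - 2)*60) + 24024 = (7*16 - 20/3*60) + 24024 = (112 - 400) + 24024 = -288 + 24024 = 23736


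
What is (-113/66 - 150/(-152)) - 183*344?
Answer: -157885435/2508 ≈ -62953.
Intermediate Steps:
(-113/66 - 150/(-152)) - 183*344 = (-113*1/66 - 150*(-1/152)) - 62952 = (-113/66 + 75/76) - 62952 = -1819/2508 - 62952 = -157885435/2508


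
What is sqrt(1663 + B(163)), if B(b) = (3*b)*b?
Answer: sqrt(81370) ≈ 285.25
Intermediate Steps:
B(b) = 3*b**2
sqrt(1663 + B(163)) = sqrt(1663 + 3*163**2) = sqrt(1663 + 3*26569) = sqrt(1663 + 79707) = sqrt(81370)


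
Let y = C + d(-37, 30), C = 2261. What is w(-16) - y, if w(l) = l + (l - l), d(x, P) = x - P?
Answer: -2210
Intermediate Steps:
w(l) = l (w(l) = l + 0 = l)
y = 2194 (y = 2261 + (-37 - 1*30) = 2261 + (-37 - 30) = 2261 - 67 = 2194)
w(-16) - y = -16 - 1*2194 = -16 - 2194 = -2210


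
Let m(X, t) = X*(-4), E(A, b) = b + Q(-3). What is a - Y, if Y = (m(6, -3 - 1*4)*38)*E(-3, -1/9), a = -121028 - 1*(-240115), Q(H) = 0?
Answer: 356957/3 ≈ 1.1899e+5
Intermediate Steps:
E(A, b) = b (E(A, b) = b + 0 = b)
m(X, t) = -4*X
a = 119087 (a = -121028 + 240115 = 119087)
Y = 304/3 (Y = (-4*6*38)*(-1/9) = (-24*38)*(-1*⅑) = -912*(-⅑) = 304/3 ≈ 101.33)
a - Y = 119087 - 1*304/3 = 119087 - 304/3 = 356957/3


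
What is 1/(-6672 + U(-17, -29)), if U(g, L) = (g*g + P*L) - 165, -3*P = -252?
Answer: -1/8984 ≈ -0.00011131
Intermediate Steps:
P = 84 (P = -⅓*(-252) = 84)
U(g, L) = -165 + g² + 84*L (U(g, L) = (g*g + 84*L) - 165 = (g² + 84*L) - 165 = -165 + g² + 84*L)
1/(-6672 + U(-17, -29)) = 1/(-6672 + (-165 + (-17)² + 84*(-29))) = 1/(-6672 + (-165 + 289 - 2436)) = 1/(-6672 - 2312) = 1/(-8984) = -1/8984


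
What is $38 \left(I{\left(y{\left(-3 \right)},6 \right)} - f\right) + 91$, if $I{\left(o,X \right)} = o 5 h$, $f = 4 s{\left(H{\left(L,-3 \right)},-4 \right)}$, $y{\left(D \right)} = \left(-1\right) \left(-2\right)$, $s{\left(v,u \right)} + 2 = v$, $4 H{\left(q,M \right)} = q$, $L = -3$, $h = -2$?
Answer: $-251$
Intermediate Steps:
$H{\left(q,M \right)} = \frac{q}{4}$
$s{\left(v,u \right)} = -2 + v$
$y{\left(D \right)} = 2$
$f = -11$ ($f = 4 \left(-2 + \frac{1}{4} \left(-3\right)\right) = 4 \left(-2 - \frac{3}{4}\right) = 4 \left(- \frac{11}{4}\right) = -11$)
$I{\left(o,X \right)} = - 10 o$ ($I{\left(o,X \right)} = o 5 \left(-2\right) = 5 o \left(-2\right) = - 10 o$)
$38 \left(I{\left(y{\left(-3 \right)},6 \right)} - f\right) + 91 = 38 \left(\left(-10\right) 2 - -11\right) + 91 = 38 \left(-20 + 11\right) + 91 = 38 \left(-9\right) + 91 = -342 + 91 = -251$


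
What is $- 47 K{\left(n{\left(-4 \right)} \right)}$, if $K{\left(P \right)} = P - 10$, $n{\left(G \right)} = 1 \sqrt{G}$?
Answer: $470 - 94 i \approx 470.0 - 94.0 i$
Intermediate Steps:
$n{\left(G \right)} = \sqrt{G}$
$K{\left(P \right)} = -10 + P$ ($K{\left(P \right)} = P - 10 = -10 + P$)
$- 47 K{\left(n{\left(-4 \right)} \right)} = - 47 \left(-10 + \sqrt{-4}\right) = - 47 \left(-10 + 2 i\right) = 470 - 94 i$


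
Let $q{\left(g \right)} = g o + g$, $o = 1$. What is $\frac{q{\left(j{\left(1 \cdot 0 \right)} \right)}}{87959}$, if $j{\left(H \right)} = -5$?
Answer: $- \frac{10}{87959} \approx -0.00011369$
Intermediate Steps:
$q{\left(g \right)} = 2 g$ ($q{\left(g \right)} = g 1 + g = g + g = 2 g$)
$\frac{q{\left(j{\left(1 \cdot 0 \right)} \right)}}{87959} = \frac{2 \left(-5\right)}{87959} = \left(-10\right) \frac{1}{87959} = - \frac{10}{87959}$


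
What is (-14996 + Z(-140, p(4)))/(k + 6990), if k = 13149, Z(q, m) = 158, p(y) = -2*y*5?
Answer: -4946/6713 ≈ -0.73678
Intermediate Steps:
p(y) = -10*y
(-14996 + Z(-140, p(4)))/(k + 6990) = (-14996 + 158)/(13149 + 6990) = -14838/20139 = -14838*1/20139 = -4946/6713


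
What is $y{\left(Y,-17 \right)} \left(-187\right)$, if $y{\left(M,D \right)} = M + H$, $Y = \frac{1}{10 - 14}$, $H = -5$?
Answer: $\frac{3927}{4} \approx 981.75$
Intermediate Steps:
$Y = - \frac{1}{4}$ ($Y = \frac{1}{-4} = - \frac{1}{4} \approx -0.25$)
$y{\left(M,D \right)} = -5 + M$ ($y{\left(M,D \right)} = M - 5 = -5 + M$)
$y{\left(Y,-17 \right)} \left(-187\right) = \left(-5 - \frac{1}{4}\right) \left(-187\right) = \left(- \frac{21}{4}\right) \left(-187\right) = \frac{3927}{4}$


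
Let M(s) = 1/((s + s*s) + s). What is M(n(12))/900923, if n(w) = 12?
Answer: 1/151355064 ≈ 6.6070e-9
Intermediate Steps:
M(s) = 1/(s² + 2*s) (M(s) = 1/((s + s²) + s) = 1/(s² + 2*s))
M(n(12))/900923 = (1/(12*(2 + 12)))/900923 = ((1/12)/14)*(1/900923) = ((1/12)*(1/14))*(1/900923) = (1/168)*(1/900923) = 1/151355064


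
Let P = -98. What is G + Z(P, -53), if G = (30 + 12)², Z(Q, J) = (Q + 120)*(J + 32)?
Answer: 1302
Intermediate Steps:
Z(Q, J) = (32 + J)*(120 + Q) (Z(Q, J) = (120 + Q)*(32 + J) = (32 + J)*(120 + Q))
G = 1764 (G = 42² = 1764)
G + Z(P, -53) = 1764 + (3840 + 32*(-98) + 120*(-53) - 53*(-98)) = 1764 + (3840 - 3136 - 6360 + 5194) = 1764 - 462 = 1302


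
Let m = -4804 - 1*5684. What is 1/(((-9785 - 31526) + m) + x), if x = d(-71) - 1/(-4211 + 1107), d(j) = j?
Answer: -3104/161004479 ≈ -1.9279e-5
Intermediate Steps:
m = -10488 (m = -4804 - 5684 = -10488)
x = -220383/3104 (x = -71 - 1/(-4211 + 1107) = -71 - 1/(-3104) = -71 - 1*(-1/3104) = -71 + 1/3104 = -220383/3104 ≈ -71.000)
1/(((-9785 - 31526) + m) + x) = 1/(((-9785 - 31526) - 10488) - 220383/3104) = 1/((-41311 - 10488) - 220383/3104) = 1/(-51799 - 220383/3104) = 1/(-161004479/3104) = -3104/161004479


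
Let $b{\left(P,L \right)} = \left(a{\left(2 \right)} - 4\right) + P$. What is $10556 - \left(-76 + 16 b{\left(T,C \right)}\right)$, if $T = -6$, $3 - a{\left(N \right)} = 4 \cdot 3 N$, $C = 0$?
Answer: $11128$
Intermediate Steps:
$a{\left(N \right)} = 3 - 12 N$ ($a{\left(N \right)} = 3 - 4 \cdot 3 N = 3 - 12 N$)
$b{\left(P,L \right)} = -25 + P$ ($b{\left(P,L \right)} = \left(\left(3 - 24\right) - 4\right) + P = \left(-21 - 4\right) + P = -25 + P$)
$10556 - \left(-76 + 16 b{\left(T,C \right)}\right) = 10556 - \left(-76 + 16 \left(-25 - 6\right)\right) = 10556 - \left(-76 + 16 \left(-31\right)\right) = 10556 - \left(-76 - 496\right) = 10556 - -572 = 10556 + 572 = 11128$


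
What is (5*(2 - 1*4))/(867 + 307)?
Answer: -5/587 ≈ -0.0085179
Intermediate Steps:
(5*(2 - 1*4))/(867 + 307) = (5*(2 - 4))/1174 = (5*(-2))/1174 = (1/1174)*(-10) = -5/587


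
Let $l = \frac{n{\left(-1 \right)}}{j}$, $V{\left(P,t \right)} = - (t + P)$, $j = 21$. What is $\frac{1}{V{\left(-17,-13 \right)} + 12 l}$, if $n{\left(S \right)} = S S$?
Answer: $\frac{7}{214} \approx 0.03271$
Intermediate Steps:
$n{\left(S \right)} = S^{2}$
$V{\left(P,t \right)} = - P - t$ ($V{\left(P,t \right)} = - (P + t) = - P - t$)
$l = \frac{1}{21}$ ($l = \frac{\left(-1\right)^{2}}{21} = 1 \cdot \frac{1}{21} = \frac{1}{21} \approx 0.047619$)
$\frac{1}{V{\left(-17,-13 \right)} + 12 l} = \frac{1}{\left(\left(-1\right) \left(-17\right) - -13\right) + 12 \cdot \frac{1}{21}} = \frac{1}{\left(17 + 13\right) + \frac{4}{7}} = \frac{1}{30 + \frac{4}{7}} = \frac{1}{\frac{214}{7}} = \frac{7}{214}$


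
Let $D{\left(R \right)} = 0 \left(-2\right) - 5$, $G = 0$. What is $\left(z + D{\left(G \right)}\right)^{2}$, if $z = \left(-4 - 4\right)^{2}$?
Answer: $3481$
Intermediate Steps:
$z = 64$ ($z = \left(-8\right)^{2} = 64$)
$D{\left(R \right)} = -5$ ($D{\left(R \right)} = 0 - 5 = -5$)
$\left(z + D{\left(G \right)}\right)^{2} = \left(64 - 5\right)^{2} = 59^{2} = 3481$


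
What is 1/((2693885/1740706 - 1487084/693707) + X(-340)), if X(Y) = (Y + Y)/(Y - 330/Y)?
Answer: 13919312855435834/19621083163910097 ≈ 0.70941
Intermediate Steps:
X(Y) = 2*Y/(Y - 330/Y) (X(Y) = (2*Y)/(Y - 330/Y) = 2*Y/(Y - 330/Y))
1/((2693885/1740706 - 1487084/693707) + X(-340)) = 1/((2693885/1740706 - 1487084/693707) + 2*(-340)²/(-330 + (-340)²)) = 1/((2693885*(1/1740706) - 1487084*1/693707) + 2*115600/(-330 + 115600)) = 1/((2693885/1740706 - 1487084/693707) + 2*115600/115270) = 1/(-719809159609/1207539937142 + 2*115600*(1/115270)) = 1/(-719809159609/1207539937142 + 23120/11527) = 1/(19621083163910097/13919312855435834) = 13919312855435834/19621083163910097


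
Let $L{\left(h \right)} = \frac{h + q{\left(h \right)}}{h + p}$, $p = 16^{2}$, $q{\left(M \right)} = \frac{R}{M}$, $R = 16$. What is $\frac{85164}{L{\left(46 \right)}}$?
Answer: $\frac{295774572}{533} \approx 5.5492 \cdot 10^{5}$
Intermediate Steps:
$q{\left(M \right)} = \frac{16}{M}$
$p = 256$
$L{\left(h \right)} = \frac{h + \frac{16}{h}}{256 + h}$ ($L{\left(h \right)} = \frac{h + \frac{16}{h}}{h + 256} = \frac{h + \frac{16}{h}}{256 + h}$)
$\frac{85164}{L{\left(46 \right)}} = \frac{85164}{\frac{1}{46} \frac{1}{256 + 46} \left(16 + 46^{2}\right)} = \frac{85164}{\frac{1}{46} \cdot \frac{1}{302} \left(16 + 2116\right)} = \frac{85164}{\frac{1}{46} \cdot \frac{1}{302} \cdot 2132} = \frac{85164}{\frac{533}{3473}} = 85164 \cdot \frac{3473}{533} = \frac{295774572}{533}$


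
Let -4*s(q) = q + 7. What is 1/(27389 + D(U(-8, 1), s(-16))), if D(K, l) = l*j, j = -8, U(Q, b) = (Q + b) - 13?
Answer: 1/27371 ≈ 3.6535e-5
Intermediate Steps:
U(Q, b) = -13 + Q + b
s(q) = -7/4 - q/4 (s(q) = -(q + 7)/4 = -(7 + q)/4 = -7/4 - q/4)
D(K, l) = -8*l (D(K, l) = l*(-8) = -8*l)
1/(27389 + D(U(-8, 1), s(-16))) = 1/(27389 - 8*(-7/4 - 1/4*(-16))) = 1/(27389 - 8*(-7/4 + 4)) = 1/(27389 - 8*9/4) = 1/(27389 - 18) = 1/27371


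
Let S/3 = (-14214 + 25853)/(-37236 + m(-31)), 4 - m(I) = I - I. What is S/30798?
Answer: -11639/382223712 ≈ -3.0451e-5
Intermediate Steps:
m(I) = 4 (m(I) = 4 - (I - I) = 4 - 1*0 = 4 + 0 = 4)
S = -34917/37232 (S = 3*((-14214 + 25853)/(-37236 + 4)) = 3*(11639/(-37232)) = 3*(11639*(-1/37232)) = 3*(-11639/37232) = -34917/37232 ≈ -0.93782)
S/30798 = -34917/37232/30798 = -34917/37232*1/30798 = -11639/382223712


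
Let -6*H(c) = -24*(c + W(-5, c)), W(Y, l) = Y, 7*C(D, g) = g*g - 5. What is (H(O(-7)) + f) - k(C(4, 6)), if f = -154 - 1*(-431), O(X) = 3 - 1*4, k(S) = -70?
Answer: 323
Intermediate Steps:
C(D, g) = -5/7 + g²/7 (C(D, g) = (g*g - 5)/7 = (g² - 5)/7 = (-5 + g²)/7 = -5/7 + g²/7)
O(X) = -1 (O(X) = 3 - 4 = -1)
f = 277 (f = -154 + 431 = 277)
H(c) = -20 + 4*c (H(c) = -(-4)*(c - 5) = -(-4)*(-5 + c) = -(120 - 24*c)/6 = -20 + 4*c)
(H(O(-7)) + f) - k(C(4, 6)) = ((-20 + 4*(-1)) + 277) - 1*(-70) = ((-20 - 4) + 277) + 70 = (-24 + 277) + 70 = 253 + 70 = 323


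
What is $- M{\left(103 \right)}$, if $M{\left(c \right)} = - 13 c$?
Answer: $1339$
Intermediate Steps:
$- M{\left(103 \right)} = - \left(-13\right) 103 = \left(-1\right) \left(-1339\right) = 1339$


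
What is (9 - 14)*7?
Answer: -35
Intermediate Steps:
(9 - 14)*7 = -5*7 = -35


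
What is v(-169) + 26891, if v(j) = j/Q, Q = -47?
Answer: 1264046/47 ≈ 26895.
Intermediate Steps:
v(j) = -j/47 (v(j) = j/(-47) = j*(-1/47) = -j/47)
v(-169) + 26891 = -1/47*(-169) + 26891 = 169/47 + 26891 = 1264046/47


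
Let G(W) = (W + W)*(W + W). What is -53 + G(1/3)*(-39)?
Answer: -211/3 ≈ -70.333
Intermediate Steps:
G(W) = 4*W² (G(W) = (2*W)*(2*W) = 4*W²)
-53 + G(1/3)*(-39) = -53 + (4*(1/3)²)*(-39) = -53 + (4*(⅓)²)*(-39) = -53 + (4*(⅑))*(-39) = -53 + (4/9)*(-39) = -53 - 52/3 = -211/3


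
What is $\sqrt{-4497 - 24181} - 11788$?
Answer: $-11788 + i \sqrt{28678} \approx -11788.0 + 169.35 i$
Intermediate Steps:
$\sqrt{-4497 - 24181} - 11788 = \sqrt{-28678} - 11788 = i \sqrt{28678} - 11788 = -11788 + i \sqrt{28678}$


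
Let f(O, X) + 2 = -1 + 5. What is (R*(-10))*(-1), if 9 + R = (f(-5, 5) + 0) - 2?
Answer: -90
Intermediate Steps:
f(O, X) = 2 (f(O, X) = -2 + (-1 + 5) = -2 + 4 = 2)
R = -9 (R = -9 + ((2 + 0) - 2) = -9 + (2 - 2) = -9 + 0 = -9)
(R*(-10))*(-1) = -9*(-10)*(-1) = 90*(-1) = -90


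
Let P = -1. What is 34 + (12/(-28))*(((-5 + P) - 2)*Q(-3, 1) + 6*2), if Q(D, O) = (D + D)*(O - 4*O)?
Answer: 634/7 ≈ 90.571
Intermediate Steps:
Q(D, O) = -6*D*O (Q(D, O) = (2*D)*(-3*O) = -6*D*O)
34 + (12/(-28))*(((-5 + P) - 2)*Q(-3, 1) + 6*2) = 34 + (12/(-28))*(((-5 - 1) - 2)*(-6*(-3)*1) + 6*2) = 34 + (12*(-1/28))*((-6 - 2)*18 + 12) = 34 - 3*(-8*18 + 12)/7 = 34 - 3*(-144 + 12)/7 = 34 - 3/7*(-132) = 34 + 396/7 = 634/7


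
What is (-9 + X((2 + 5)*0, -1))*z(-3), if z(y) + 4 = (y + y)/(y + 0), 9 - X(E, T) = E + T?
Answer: -2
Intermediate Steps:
X(E, T) = 9 - E - T (X(E, T) = 9 - (E + T) = 9 + (-E - T) = 9 - E - T)
z(y) = -2 (z(y) = -4 + (y + y)/(y + 0) = -4 + (2*y)/y = -4 + 2 = -2)
(-9 + X((2 + 5)*0, -1))*z(-3) = (-9 + (9 - (2 + 5)*0 - 1*(-1)))*(-2) = (-9 + (9 - 7*0 + 1))*(-2) = (-9 + (9 - 1*0 + 1))*(-2) = (-9 + (9 + 0 + 1))*(-2) = (-9 + 10)*(-2) = 1*(-2) = -2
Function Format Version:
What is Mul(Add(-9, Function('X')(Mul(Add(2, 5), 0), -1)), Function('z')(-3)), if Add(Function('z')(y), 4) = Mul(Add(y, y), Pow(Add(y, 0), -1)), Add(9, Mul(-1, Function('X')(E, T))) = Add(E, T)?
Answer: -2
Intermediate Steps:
Function('X')(E, T) = Add(9, Mul(-1, E), Mul(-1, T)) (Function('X')(E, T) = Add(9, Mul(-1, Add(E, T))) = Add(9, Add(Mul(-1, E), Mul(-1, T))) = Add(9, Mul(-1, E), Mul(-1, T)))
Function('z')(y) = -2 (Function('z')(y) = Add(-4, Mul(Add(y, y), Pow(Add(y, 0), -1))) = Add(-4, Mul(Mul(2, y), Pow(y, -1))) = Add(-4, 2) = -2)
Mul(Add(-9, Function('X')(Mul(Add(2, 5), 0), -1)), Function('z')(-3)) = Mul(Add(-9, Add(9, Mul(-1, Mul(Add(2, 5), 0)), Mul(-1, -1))), -2) = Mul(Add(-9, Add(9, Mul(-1, Mul(7, 0)), 1)), -2) = Mul(Add(-9, Add(9, Mul(-1, 0), 1)), -2) = Mul(Add(-9, Add(9, 0, 1)), -2) = Mul(Add(-9, 10), -2) = Mul(1, -2) = -2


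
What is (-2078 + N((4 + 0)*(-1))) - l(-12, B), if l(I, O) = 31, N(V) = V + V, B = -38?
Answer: -2117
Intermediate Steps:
N(V) = 2*V
(-2078 + N((4 + 0)*(-1))) - l(-12, B) = (-2078 + 2*((4 + 0)*(-1))) - 1*31 = (-2078 + 2*(4*(-1))) - 31 = (-2078 + 2*(-4)) - 31 = (-2078 - 8) - 31 = -2086 - 31 = -2117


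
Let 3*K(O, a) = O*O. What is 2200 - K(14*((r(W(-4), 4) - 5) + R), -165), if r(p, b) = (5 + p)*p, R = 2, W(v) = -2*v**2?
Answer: -48430772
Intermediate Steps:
r(p, b) = p*(5 + p)
K(O, a) = O**2/3 (K(O, a) = (O*O)/3 = O**2/3)
2200 - K(14*((r(W(-4), 4) - 5) + R), -165) = 2200 - (14*(((-2*(-4)**2)*(5 - 2*(-4)**2) - 5) + 2))**2/3 = 2200 - (14*(((-2*16)*(5 - 2*16) - 5) + 2))**2/3 = 2200 - (14*((-32*(5 - 32) - 5) + 2))**2/3 = 2200 - (14*((-32*(-27) - 5) + 2))**2/3 = 2200 - (14*((864 - 5) + 2))**2/3 = 2200 - (14*(859 + 2))**2/3 = 2200 - (14*861)**2/3 = 2200 - 12054**2/3 = 2200 - 145298916/3 = 2200 - 1*48432972 = 2200 - 48432972 = -48430772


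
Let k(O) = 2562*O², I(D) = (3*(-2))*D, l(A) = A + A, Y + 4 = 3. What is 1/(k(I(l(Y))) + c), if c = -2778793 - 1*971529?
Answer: -1/3381394 ≈ -2.9574e-7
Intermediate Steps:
Y = -1 (Y = -4 + 3 = -1)
l(A) = 2*A
I(D) = -6*D
c = -3750322 (c = -2778793 - 971529 = -3750322)
1/(k(I(l(Y))) + c) = 1/(2562*(-12*(-1))² - 3750322) = 1/(2562*(-6*(-2))² - 3750322) = 1/(2562*12² - 3750322) = 1/(2562*144 - 3750322) = 1/(368928 - 3750322) = 1/(-3381394) = -1/3381394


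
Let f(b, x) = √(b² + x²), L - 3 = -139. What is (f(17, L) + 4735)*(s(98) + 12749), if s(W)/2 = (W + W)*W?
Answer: 242266275 + 869805*√65 ≈ 2.4928e+8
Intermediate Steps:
L = -136 (L = 3 - 139 = -136)
s(W) = 4*W² (s(W) = 2*((W + W)*W) = 2*((2*W)*W) = 2*(2*W²) = 4*W²)
(f(17, L) + 4735)*(s(98) + 12749) = (√(17² + (-136)²) + 4735)*(4*98² + 12749) = (√(289 + 18496) + 4735)*(4*9604 + 12749) = (√18785 + 4735)*(38416 + 12749) = (17*√65 + 4735)*51165 = (4735 + 17*√65)*51165 = 242266275 + 869805*√65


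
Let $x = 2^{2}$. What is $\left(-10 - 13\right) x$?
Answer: $-92$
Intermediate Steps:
$x = 4$
$\left(-10 - 13\right) x = \left(-10 - 13\right) 4 = \left(-23\right) 4 = -92$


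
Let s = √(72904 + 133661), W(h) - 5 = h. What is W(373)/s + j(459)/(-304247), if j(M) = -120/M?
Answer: 40/46549791 + 126*√206565/68855 ≈ 0.83169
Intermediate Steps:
W(h) = 5 + h
s = √206565 ≈ 454.49
W(373)/s + j(459)/(-304247) = (5 + 373)/(√206565) - 120/459/(-304247) = 378*(√206565/206565) - 120*1/459*(-1/304247) = 126*√206565/68855 - 40/153*(-1/304247) = 126*√206565/68855 + 40/46549791 = 40/46549791 + 126*√206565/68855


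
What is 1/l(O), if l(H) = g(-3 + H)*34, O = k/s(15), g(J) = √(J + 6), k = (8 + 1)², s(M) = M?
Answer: √210/1428 ≈ 0.010148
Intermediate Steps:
k = 81 (k = 9² = 81)
g(J) = √(6 + J)
O = 27/5 (O = 81/15 = 81*(1/15) = 27/5 ≈ 5.4000)
l(H) = 34*√(3 + H) (l(H) = √(6 + (-3 + H))*34 = √(3 + H)*34 = 34*√(3 + H))
1/l(O) = 1/(34*√(3 + 27/5)) = 1/(34*√(42/5)) = 1/(34*(√210/5)) = 1/(34*√210/5) = √210/1428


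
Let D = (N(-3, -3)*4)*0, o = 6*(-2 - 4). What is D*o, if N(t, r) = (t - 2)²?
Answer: 0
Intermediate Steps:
N(t, r) = (-2 + t)²
o = -36 (o = 6*(-6) = -36)
D = 0 (D = ((-2 - 3)²*4)*0 = ((-5)²*4)*0 = (25*4)*0 = 100*0 = 0)
D*o = 0*(-36) = 0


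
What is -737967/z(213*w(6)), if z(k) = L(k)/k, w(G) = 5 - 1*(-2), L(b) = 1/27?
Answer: -29708337519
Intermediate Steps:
L(b) = 1/27
w(G) = 7 (w(G) = 5 + 2 = 7)
z(k) = 1/(27*k)
-737967/z(213*w(6)) = -737967/(1/(27*((213*7)))) = -737967/((1/27)/1491) = -737967/((1/27)*(1/1491)) = -737967/1/40257 = -737967*40257 = -29708337519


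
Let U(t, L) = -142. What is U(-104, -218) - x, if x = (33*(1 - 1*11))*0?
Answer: -142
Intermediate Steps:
x = 0 (x = (33*(1 - 11))*0 = (33*(-10))*0 = -330*0 = 0)
U(-104, -218) - x = -142 - 1*0 = -142 + 0 = -142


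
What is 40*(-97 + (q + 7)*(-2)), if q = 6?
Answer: -4920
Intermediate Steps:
40*(-97 + (q + 7)*(-2)) = 40*(-97 + (6 + 7)*(-2)) = 40*(-97 + 13*(-2)) = 40*(-97 - 26) = 40*(-123) = -4920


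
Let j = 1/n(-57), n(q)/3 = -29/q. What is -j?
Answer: -19/29 ≈ -0.65517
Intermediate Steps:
n(q) = -87/q (n(q) = 3*(-29/q) = -87/q)
j = 19/29 (j = 1/(-87/(-57)) = 1/(-87*(-1/57)) = 1/(29/19) = 19/29 ≈ 0.65517)
-j = -1*19/29 = -19/29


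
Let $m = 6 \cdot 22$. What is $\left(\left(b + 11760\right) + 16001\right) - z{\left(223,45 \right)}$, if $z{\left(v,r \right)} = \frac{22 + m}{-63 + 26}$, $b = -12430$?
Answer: $\frac{567401}{37} \approx 15335.0$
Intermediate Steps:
$m = 132$
$z{\left(v,r \right)} = - \frac{154}{37}$ ($z{\left(v,r \right)} = \frac{22 + 132}{-63 + 26} = \frac{154}{-37} = 154 \left(- \frac{1}{37}\right) = - \frac{154}{37}$)
$\left(\left(b + 11760\right) + 16001\right) - z{\left(223,45 \right)} = \left(\left(-12430 + 11760\right) + 16001\right) - - \frac{154}{37} = \left(-670 + 16001\right) + \frac{154}{37} = 15331 + \frac{154}{37} = \frac{567401}{37}$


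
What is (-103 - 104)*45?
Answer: -9315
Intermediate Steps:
(-103 - 104)*45 = -207*45 = -9315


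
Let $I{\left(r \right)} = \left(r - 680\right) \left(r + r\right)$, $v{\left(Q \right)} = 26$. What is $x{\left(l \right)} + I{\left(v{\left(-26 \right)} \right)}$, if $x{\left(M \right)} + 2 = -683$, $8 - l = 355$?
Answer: $-34693$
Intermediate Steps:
$l = -347$ ($l = 8 - 355 = -347$)
$I{\left(r \right)} = 2 r \left(-680 + r\right)$ ($I{\left(r \right)} = \left(-680 + r\right) 2 r = 2 r \left(-680 + r\right)$)
$x{\left(M \right)} = -685$ ($x{\left(M \right)} = -2 - 683 = -685$)
$x{\left(l \right)} + I{\left(v{\left(-26 \right)} \right)} = -685 + 2 \cdot 26 \left(-680 + 26\right) = -685 + 2 \cdot 26 \left(-654\right) = -685 - 34008 = -34693$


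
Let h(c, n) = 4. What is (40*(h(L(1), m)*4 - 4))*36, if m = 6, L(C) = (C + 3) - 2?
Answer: 17280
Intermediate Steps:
L(C) = 1 + C (L(C) = (3 + C) - 2 = 1 + C)
(40*(h(L(1), m)*4 - 4))*36 = (40*(4*4 - 4))*36 = (40*(16 - 4))*36 = (40*12)*36 = 480*36 = 17280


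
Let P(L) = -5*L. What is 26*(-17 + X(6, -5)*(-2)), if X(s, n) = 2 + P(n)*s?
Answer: -8346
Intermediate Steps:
X(s, n) = 2 - 5*n*s (X(s, n) = 2 + (-5*n)*s = 2 - 5*n*s)
26*(-17 + X(6, -5)*(-2)) = 26*(-17 + (2 - 5*(-5)*6)*(-2)) = 26*(-17 + (2 + 150)*(-2)) = 26*(-17 + 152*(-2)) = 26*(-17 - 304) = 26*(-321) = -8346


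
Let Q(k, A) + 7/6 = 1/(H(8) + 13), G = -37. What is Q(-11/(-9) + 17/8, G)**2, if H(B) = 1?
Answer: 529/441 ≈ 1.1995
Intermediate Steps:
Q(k, A) = -23/21 (Q(k, A) = -7/6 + 1/(1 + 13) = -7/6 + 1/14 = -23/21)
Q(-11/(-9) + 17/8, G)**2 = (-23/21)**2 = 529/441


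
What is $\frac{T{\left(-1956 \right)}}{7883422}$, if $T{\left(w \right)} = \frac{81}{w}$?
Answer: $- \frac{27}{5139991144} \approx -5.2529 \cdot 10^{-9}$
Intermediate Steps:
$\frac{T{\left(-1956 \right)}}{7883422} = \frac{81 \frac{1}{-1956}}{7883422} = 81 \left(- \frac{1}{1956}\right) \frac{1}{7883422} = \left(- \frac{27}{652}\right) \frac{1}{7883422} = - \frac{27}{5139991144}$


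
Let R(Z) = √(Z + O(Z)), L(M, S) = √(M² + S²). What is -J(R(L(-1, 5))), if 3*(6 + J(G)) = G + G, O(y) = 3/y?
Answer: 6 - 26^(¾)*√29/39 ≈ 4.4101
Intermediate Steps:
R(Z) = √(Z + 3/Z)
J(G) = -6 + 2*G/3 (J(G) = -6 + (G + G)/3 = -6 + (2*G)/3 = -6 + 2*G/3)
-J(R(L(-1, 5))) = -(-6 + 2*√(√((-1)² + 5²) + 3/(√((-1)² + 5²)))/3) = -(-6 + 2*√(√(1 + 25) + 3/(√(1 + 25)))/3) = -(-6 + 2*√(√26 + 3/(√26))/3) = -(-6 + 2*√(√26 + 3*(√26/26))/3) = -(-6 + 2*√(√26 + 3*√26/26)/3) = -(-6 + 2*√(29*√26/26)/3) = -(-6 + 2*(26^(¾)*(26*√29)/676)/3) = -(-6 + 26^(¾)*√29/39) = 6 - 26^(¾)*√29/39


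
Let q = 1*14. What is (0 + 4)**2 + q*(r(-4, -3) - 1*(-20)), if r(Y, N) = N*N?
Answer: 422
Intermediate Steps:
r(Y, N) = N**2
q = 14
(0 + 4)**2 + q*(r(-4, -3) - 1*(-20)) = (0 + 4)**2 + 14*((-3)**2 - 1*(-20)) = 4**2 + 14*(9 + 20) = 16 + 14*29 = 16 + 406 = 422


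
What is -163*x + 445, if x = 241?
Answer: -38838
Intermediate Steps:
-163*x + 445 = -163*241 + 445 = -39283 + 445 = -38838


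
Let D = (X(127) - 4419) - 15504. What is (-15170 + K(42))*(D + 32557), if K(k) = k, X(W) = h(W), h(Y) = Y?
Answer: -193048408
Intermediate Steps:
X(W) = W
D = -19796 (D = (127 - 4419) - 15504 = -4292 - 15504 = -19796)
(-15170 + K(42))*(D + 32557) = (-15170 + 42)*(-19796 + 32557) = -15128*12761 = -193048408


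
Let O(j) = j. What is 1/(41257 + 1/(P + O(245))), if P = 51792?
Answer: 52037/2146890510 ≈ 2.4238e-5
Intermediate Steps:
1/(41257 + 1/(P + O(245))) = 1/(41257 + 1/(51792 + 245)) = 1/(41257 + 1/52037) = 1/(2146890510/52037) = 52037/2146890510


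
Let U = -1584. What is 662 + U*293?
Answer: -463450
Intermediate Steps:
662 + U*293 = 662 - 1584*293 = 662 - 464112 = -463450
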